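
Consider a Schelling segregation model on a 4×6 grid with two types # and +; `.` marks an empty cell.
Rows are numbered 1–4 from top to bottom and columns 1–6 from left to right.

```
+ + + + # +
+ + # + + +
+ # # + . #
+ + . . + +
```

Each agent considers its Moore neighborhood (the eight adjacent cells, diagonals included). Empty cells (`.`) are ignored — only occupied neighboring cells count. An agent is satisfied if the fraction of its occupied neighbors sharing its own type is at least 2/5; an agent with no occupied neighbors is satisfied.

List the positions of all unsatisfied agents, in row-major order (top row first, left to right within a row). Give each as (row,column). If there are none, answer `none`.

(1,5), (2,3), (3,2), (3,3), (3,6)

(1,1)+ 3/3 ok
(1,2)+ 4/5 ok
(1,3)+ 4/5 ok
(1,4)+ 3/5 ok
(1,5)# 0/5 unhappy
(1,6)+ 2/3 ok
(2,1)+ 4/5 ok
(2,2)+ 5/8 ok
(2,3)# 2/8 unhappy
(2,4)+ 4/7 ok
(2,5)+ 5/7 ok
(2,6)+ 2/4 ok
(3,1)+ 4/5 ok
(3,2)# 2/7 unhappy
(3,3)# 2/6 unhappy
(3,4)+ 3/5 ok
(3,6)# 0/4 unhappy
(4,1)+ 2/3 ok
(4,2)+ 2/4 ok
(4,5)+ 2/3 ok
(4,6)+ 1/2 ok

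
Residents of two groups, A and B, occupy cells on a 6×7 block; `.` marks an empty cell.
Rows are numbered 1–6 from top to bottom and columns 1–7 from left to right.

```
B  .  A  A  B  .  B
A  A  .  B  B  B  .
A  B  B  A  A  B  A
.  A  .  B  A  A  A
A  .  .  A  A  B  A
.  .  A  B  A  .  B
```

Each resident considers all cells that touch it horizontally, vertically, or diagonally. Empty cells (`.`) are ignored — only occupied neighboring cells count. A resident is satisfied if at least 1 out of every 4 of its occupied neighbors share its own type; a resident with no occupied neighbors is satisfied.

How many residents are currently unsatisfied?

Row 1: (1,1)B 0/2 ✗ · (1,3)A 2/3 ✓ · (1,4)A 1/4 ✓ · (1,5)B 3/4 ✓ · (1,7)B 1/1 ✓
Row 2: (2,1)A 2/4 ✓ · (2,2)A 3/6 ✓ · (2,4)B 3/7 ✓ · (2,5)B 4/7 ✓ · (2,6)B 4/6 ✓
Row 3: (3,1)A 3/4 ✓ · (3,2)B 1/5 ✗ · (3,3)B 3/6 ✓ · (3,4)A 2/6 ✓ · (3,5)A 3/8 ✓ · (3,6)B 2/7 ✓ · (3,7)A 2/4 ✓
Row 4: (4,2)A 2/4 ✓ · (4,4)B 1/6 ✗ · (4,5)A 5/8 ✓ · (4,6)A 6/8 ✓ · (4,7)A 3/5 ✓
Row 5: (5,1)A 1/1 ✓ · (5,4)A 4/6 ✓ · (5,5)A 4/7 ✓ · (5,6)B 1/7 ✗ · (5,7)A 2/4 ✓
Row 6: (6,3)A 1/2 ✓ · (6,4)B 0/4 ✗ · (6,5)A 2/4 ✓ · (6,7)B 1/2 ✓
Unsatisfied: (1,1), (3,2), (4,4), (5,6), (6,4) — 5 in total.

5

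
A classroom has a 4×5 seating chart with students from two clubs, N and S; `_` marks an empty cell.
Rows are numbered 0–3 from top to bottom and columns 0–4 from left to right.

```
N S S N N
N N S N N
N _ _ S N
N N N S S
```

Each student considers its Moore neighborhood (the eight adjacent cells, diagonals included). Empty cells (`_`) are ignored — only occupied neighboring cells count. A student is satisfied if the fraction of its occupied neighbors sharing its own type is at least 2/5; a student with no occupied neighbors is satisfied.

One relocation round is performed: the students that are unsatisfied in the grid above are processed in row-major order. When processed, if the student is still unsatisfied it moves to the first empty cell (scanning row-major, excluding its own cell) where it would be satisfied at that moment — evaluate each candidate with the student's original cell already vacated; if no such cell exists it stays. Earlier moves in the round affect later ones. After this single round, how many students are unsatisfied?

Initially unsatisfied (in order): (3,2).
  (3,2) → (2,1).
Resulting grid:
N S S N N
N N S N N
N N _ S N
N N _ S S
All satisfied now.

0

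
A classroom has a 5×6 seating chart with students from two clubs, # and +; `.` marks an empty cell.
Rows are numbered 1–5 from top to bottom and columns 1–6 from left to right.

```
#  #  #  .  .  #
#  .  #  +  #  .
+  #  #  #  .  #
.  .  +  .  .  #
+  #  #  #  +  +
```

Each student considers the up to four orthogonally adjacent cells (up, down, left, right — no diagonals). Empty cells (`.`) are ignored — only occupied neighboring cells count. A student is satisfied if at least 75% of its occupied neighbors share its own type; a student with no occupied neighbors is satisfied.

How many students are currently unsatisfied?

15

Row 1: (1,1)# 2/2 ✓ · (1,2)# 2/2 ✓ · (1,3)# 2/2 ✓ · (1,6)# 0/0 ✓
Row 2: (2,1)# 1/2 ✗ · (2,3)# 2/3 ✗ · (2,4)+ 0/3 ✗ · (2,5)# 0/1 ✗
Row 3: (3,1)+ 0/2 ✗ · (3,2)# 1/2 ✗ · (3,3)# 3/4 ✓ · (3,4)# 1/2 ✗ · (3,6)# 1/1 ✓
Row 4: (4,3)+ 0/2 ✗ · (4,6)# 1/2 ✗
Row 5: (5,1)+ 0/1 ✗ · (5,2)# 1/2 ✗ · (5,3)# 2/3 ✗ · (5,4)# 1/2 ✗ · (5,5)+ 1/2 ✗ · (5,6)+ 1/2 ✗
Unsatisfied: (2,1), (2,3), (2,4), (2,5), (3,1), (3,2), (3,4), (4,3), (4,6), (5,1), (5,2), (5,3), (5,4), (5,5), (5,6) — 15 in total.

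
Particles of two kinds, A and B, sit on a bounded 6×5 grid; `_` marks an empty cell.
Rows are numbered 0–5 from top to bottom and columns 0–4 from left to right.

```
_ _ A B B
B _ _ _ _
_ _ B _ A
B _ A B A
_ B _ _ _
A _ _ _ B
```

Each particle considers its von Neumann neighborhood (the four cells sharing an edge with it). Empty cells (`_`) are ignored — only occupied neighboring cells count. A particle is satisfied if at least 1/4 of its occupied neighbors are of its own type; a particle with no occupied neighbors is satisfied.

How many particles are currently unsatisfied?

4

Row 0: (0,2)A 0/1 unhappy · (0,3)B 1/2 ok · (0,4)B 1/1 ok
Row 1: (1,0)B 0/0 ok
Row 2: (2,2)B 0/1 unhappy · (2,4)A 1/1 ok
Row 3: (3,0)B 0/0 ok · (3,2)A 0/2 unhappy · (3,3)B 0/2 unhappy · (3,4)A 1/2 ok
Row 4: (4,1)B 0/0 ok
Row 5: (5,0)A 0/0 ok · (5,4)B 0/0 ok
Unsatisfied: (0,2), (2,2), (3,2), (3,3) — 4 in total.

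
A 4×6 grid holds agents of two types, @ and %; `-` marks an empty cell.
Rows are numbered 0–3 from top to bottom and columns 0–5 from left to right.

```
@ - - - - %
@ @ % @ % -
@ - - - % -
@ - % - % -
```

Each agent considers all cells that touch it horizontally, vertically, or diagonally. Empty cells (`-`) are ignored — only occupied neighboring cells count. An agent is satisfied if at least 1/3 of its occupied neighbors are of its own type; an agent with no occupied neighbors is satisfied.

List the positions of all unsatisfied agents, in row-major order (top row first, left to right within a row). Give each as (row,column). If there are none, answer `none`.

(0,0)@ 2/2 ok
(0,5)% 1/1 ok
(1,0)@ 3/3 ok
(1,1)@ 3/4 ok
(1,2)% 0/2 unhappy
(1,3)@ 0/3 unhappy
(1,4)% 2/3 ok
(2,0)@ 3/3 ok
(2,4)% 2/3 ok
(3,0)@ 1/1 ok
(3,2)% 0/0 ok
(3,4)% 1/1 ok

(1,2), (1,3)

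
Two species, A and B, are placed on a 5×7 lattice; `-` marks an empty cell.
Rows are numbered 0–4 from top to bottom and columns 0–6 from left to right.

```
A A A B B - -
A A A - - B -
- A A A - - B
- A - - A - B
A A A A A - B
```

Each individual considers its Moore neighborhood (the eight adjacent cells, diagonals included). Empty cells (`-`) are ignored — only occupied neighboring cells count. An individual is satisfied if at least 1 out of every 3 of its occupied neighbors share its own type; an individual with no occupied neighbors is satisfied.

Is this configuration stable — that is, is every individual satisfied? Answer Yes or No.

Yes

(0,0)A 3/3 ✓
(0,1)A 5/5 ✓
(0,2)A 3/4 ✓
(0,3)B 1/3 ✓
(0,4)B 2/2 ✓
(1,0)A 4/4 ✓
(1,1)A 7/7 ✓
(1,2)A 6/7 ✓
(1,5)B 2/2 ✓
(2,1)A 5/5 ✓
(2,2)A 5/5 ✓
(2,3)A 3/3 ✓
(2,6)B 2/2 ✓
(3,1)A 5/5 ✓
(3,4)A 3/3 ✓
(3,6)B 2/2 ✓
(4,0)A 2/2 ✓
(4,1)A 3/3 ✓
(4,2)A 3/3 ✓
(4,3)A 3/3 ✓
(4,4)A 2/2 ✓
(4,6)B 1/1 ✓
All meet the threshold, so the configuration is stable.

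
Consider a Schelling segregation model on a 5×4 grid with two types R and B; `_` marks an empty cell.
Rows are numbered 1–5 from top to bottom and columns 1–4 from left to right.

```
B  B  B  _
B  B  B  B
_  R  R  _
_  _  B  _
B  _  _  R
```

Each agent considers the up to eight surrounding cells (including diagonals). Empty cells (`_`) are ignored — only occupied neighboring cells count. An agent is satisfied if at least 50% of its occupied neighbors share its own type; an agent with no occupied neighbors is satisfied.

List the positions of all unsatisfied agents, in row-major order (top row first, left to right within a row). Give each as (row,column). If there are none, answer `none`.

(1,1)B 3/3 ✓
(1,2)B 5/5 ✓
(1,3)B 4/4 ✓
(2,1)B 3/4 ✓
(2,2)B 5/7 ✓
(2,3)B 4/6 ✓
(2,4)B 2/3 ✓
(3,2)R 1/5 ✗
(3,3)R 1/5 ✗
(4,3)B 0/3 ✗
(5,1)B 0/0 ✓
(5,4)R 0/1 ✗

(3,2), (3,3), (4,3), (5,4)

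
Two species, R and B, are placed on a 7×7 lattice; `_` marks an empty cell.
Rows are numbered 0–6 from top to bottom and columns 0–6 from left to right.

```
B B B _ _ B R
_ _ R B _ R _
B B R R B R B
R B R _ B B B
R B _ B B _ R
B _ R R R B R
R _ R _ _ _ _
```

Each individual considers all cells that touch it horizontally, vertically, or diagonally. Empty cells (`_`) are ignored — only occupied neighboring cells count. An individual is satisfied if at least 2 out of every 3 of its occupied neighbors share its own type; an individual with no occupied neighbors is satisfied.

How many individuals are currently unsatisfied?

26

Row 0: (0,0)B 1/1 satisfied · (0,1)B 2/3 satisfied · (0,2)B 2/3 satisfied · (0,5)B 0/2 not · (0,6)R 1/2 not
Row 1: (1,2)R 2/6 not · (1,3)B 2/5 not · (1,5)R 2/5 not
Row 2: (2,0)B 2/3 satisfied · (2,1)B 2/6 not · (2,2)R 3/6 not · (2,3)R 3/6 not · (2,4)B 3/6 not · (2,5)R 1/6 not · (2,6)B 2/4 not
Row 3: (3,0)R 1/5 not · (3,1)B 3/7 not · (3,2)R 2/6 not · (3,4)B 4/6 satisfied · (3,5)B 5/7 satisfied · (3,6)B 2/4 not
Row 4: (4,0)R 1/4 not · (4,1)B 2/6 not · (4,3)B 2/6 not · (4,4)B 4/6 satisfied · (4,6)R 1/4 not
Row 5: (5,0)B 1/3 not · (5,2)R 2/4 not · (5,3)R 3/5 not · (5,4)R 1/4 not · (5,5)B 1/4 not · (5,6)R 1/2 not
Row 6: (6,0)R 0/1 not · (6,2)R 2/2 satisfied
Unsatisfied: (0,5), (0,6), (1,2), (1,3), (1,5), (2,1), (2,2), (2,3), (2,4), (2,5), (2,6), (3,0), (3,1), (3,2), (3,6), (4,0), (4,1), (4,3), (4,6), (5,0), (5,2), (5,3), (5,4), (5,5), (5,6), (6,0) — 26 in total.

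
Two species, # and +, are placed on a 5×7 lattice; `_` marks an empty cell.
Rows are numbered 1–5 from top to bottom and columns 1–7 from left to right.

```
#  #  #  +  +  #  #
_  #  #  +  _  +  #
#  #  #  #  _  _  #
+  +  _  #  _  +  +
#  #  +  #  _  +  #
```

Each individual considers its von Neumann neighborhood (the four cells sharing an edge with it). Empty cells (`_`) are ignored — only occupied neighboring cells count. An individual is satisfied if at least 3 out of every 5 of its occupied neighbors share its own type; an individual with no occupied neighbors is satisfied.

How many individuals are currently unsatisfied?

15

Row 1: (1,1)# 1/1 satisfied · (1,2)# 3/3 satisfied · (1,3)# 2/3 satisfied · (1,4)+ 2/3 satisfied · (1,5)+ 1/2 not · (1,6)# 1/3 not · (1,7)# 2/2 satisfied
Row 2: (2,2)# 3/3 satisfied · (2,3)# 3/4 satisfied · (2,4)+ 1/3 not · (2,6)+ 0/2 not · (2,7)# 2/3 satisfied
Row 3: (3,1)# 1/2 not · (3,2)# 3/4 satisfied · (3,3)# 3/3 satisfied · (3,4)# 2/3 satisfied · (3,7)# 1/2 not
Row 4: (4,1)+ 1/3 not · (4,2)+ 1/3 not · (4,4)# 2/2 satisfied · (4,6)+ 2/2 satisfied · (4,7)+ 1/3 not
Row 5: (5,1)# 1/2 not · (5,2)# 1/3 not · (5,3)+ 0/2 not · (5,4)# 1/2 not · (5,6)+ 1/2 not · (5,7)# 0/2 not
Unsatisfied: (1,5), (1,6), (2,4), (2,6), (3,1), (3,7), (4,1), (4,2), (4,7), (5,1), (5,2), (5,3), (5,4), (5,6), (5,7) — 15 in total.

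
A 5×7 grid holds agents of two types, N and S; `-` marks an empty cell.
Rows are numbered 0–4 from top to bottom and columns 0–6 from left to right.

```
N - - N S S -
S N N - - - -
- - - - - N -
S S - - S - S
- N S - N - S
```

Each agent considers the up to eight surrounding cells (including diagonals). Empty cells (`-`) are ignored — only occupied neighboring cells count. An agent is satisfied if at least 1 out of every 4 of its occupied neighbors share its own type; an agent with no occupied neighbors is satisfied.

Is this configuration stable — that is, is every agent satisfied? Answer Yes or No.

No

Row 0: (0,0)N 1/2 ✓ · (0,3)N 1/2 ✓ · (0,4)S 1/2 ✓ · (0,5)S 1/1 ✓
Row 1: (1,0)S 0/2 ✗ · (1,1)N 2/3 ✓ · (1,2)N 2/2 ✓
Row 2: (2,5)N 0/2 ✗
Row 3: (3,0)S 1/2 ✓ · (3,1)S 2/3 ✓ · (3,4)S 0/2 ✗ · (3,6)S 1/2 ✓
Row 4: (4,1)N 0/3 ✗ · (4,2)S 1/2 ✓ · (4,4)N 0/1 ✗ · (4,6)S 1/1 ✓
For instance (1,0) has only 0/2 same-type neighbors, below 1/4.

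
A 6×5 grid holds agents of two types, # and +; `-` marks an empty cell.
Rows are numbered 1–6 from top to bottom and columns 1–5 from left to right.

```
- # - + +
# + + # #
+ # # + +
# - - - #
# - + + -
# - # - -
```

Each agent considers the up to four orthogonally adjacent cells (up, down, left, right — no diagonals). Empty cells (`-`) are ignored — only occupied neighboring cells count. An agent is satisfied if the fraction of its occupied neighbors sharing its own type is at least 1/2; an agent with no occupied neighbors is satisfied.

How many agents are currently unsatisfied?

Row 1: (1,2)# 0/1 ✗ · (1,4)+ 1/2 ✓ · (1,5)+ 1/2 ✓
Row 2: (2,1)# 0/2 ✗ · (2,2)+ 1/4 ✗ · (2,3)+ 1/3 ✗ · (2,4)# 1/4 ✗ · (2,5)# 1/3 ✗
Row 3: (3,1)+ 0/3 ✗ · (3,2)# 1/3 ✗ · (3,3)# 1/3 ✗ · (3,4)+ 1/3 ✗ · (3,5)+ 1/3 ✗
Row 4: (4,1)# 1/2 ✓ · (4,5)# 0/1 ✗
Row 5: (5,1)# 2/2 ✓ · (5,3)+ 1/2 ✓ · (5,4)+ 1/1 ✓
Row 6: (6,1)# 1/1 ✓ · (6,3)# 0/1 ✗
Unsatisfied: (1,2), (2,1), (2,2), (2,3), (2,4), (2,5), (3,1), (3,2), (3,3), (3,4), (3,5), (4,5), (6,3) — 13 in total.

13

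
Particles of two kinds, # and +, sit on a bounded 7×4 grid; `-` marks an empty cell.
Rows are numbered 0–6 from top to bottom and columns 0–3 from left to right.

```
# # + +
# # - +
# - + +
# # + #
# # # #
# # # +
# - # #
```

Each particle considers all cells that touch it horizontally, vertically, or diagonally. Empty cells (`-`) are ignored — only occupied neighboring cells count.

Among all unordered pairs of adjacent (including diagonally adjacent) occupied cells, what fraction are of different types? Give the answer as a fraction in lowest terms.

Scan each occupied cell's neighbors to the right and below (and the two forward diagonals) so each pair is counted once.
Row 0: #(0,0)–#(0,1)= #(0,0)–#(1,0)= #(0,0)–#(1,1)= #(0,1)–+(0,2)≠ #(0,1)–#(1,1)= #(0,1)–#(1,0)= +(0,2)–+(0,3)= +(0,2)–+(1,3)= +(0,2)–#(1,1)≠ +(0,3)–+(1,3)=  → 2/10 unlike.
Row 1: #(1,0)–#(1,1)= #(1,0)–#(2,0)= #(1,1)–+(2,2)≠ #(1,1)–#(2,0)= +(1,3)–+(2,3)= +(1,3)–+(2,2)=  → 1/6 unlike.
Row 2: #(2,0)–#(3,0)= #(2,0)–#(3,1)= +(2,2)–+(2,3)= +(2,2)–+(3,2)= +(2,2)–#(3,3)≠ +(2,2)–#(3,1)≠ +(2,3)–#(3,3)≠ +(2,3)–+(3,2)=  → 3/8 unlike.
Row 3: #(3,0)–#(3,1)= #(3,0)–#(4,0)= #(3,0)–#(4,1)= #(3,1)–+(3,2)≠ #(3,1)–#(4,1)= #(3,1)–#(4,2)= #(3,1)–#(4,0)= +(3,2)–#(3,3)≠ +(3,2)–#(4,2)≠ +(3,2)–#(4,3)≠ +(3,2)–#(4,1)≠ #(3,3)–#(4,3)= #(3,3)–#(4,2)=  → 5/13 unlike.
Row 4: #(4,0)–#(4,1)= #(4,0)–#(5,0)= #(4,0)–#(5,1)= #(4,1)–#(4,2)= #(4,1)–#(5,1)= #(4,1)–#(5,2)= #(4,1)–#(5,0)= #(4,2)–#(4,3)= #(4,2)–#(5,2)= #(4,2)–+(5,3)≠ #(4,2)–#(5,1)= #(4,3)–+(5,3)≠ #(4,3)–#(5,2)=  → 2/13 unlike.
Row 5: #(5,0)–#(5,1)= #(5,0)–#(6,0)= #(5,1)–#(5,2)= #(5,1)–#(6,2)= #(5,1)–#(6,0)= #(5,2)–+(5,3)≠ #(5,2)–#(6,2)= #(5,2)–#(6,3)= +(5,3)–#(6,3)≠ +(5,3)–#(6,2)≠  → 3/10 unlike.
Row 6: #(6,2)–#(6,3)=  → 0/1 unlike.
Total adjacent occupied pairs: 61; unlike-type pairs: 16.
16/61 is already in lowest terms.

16/61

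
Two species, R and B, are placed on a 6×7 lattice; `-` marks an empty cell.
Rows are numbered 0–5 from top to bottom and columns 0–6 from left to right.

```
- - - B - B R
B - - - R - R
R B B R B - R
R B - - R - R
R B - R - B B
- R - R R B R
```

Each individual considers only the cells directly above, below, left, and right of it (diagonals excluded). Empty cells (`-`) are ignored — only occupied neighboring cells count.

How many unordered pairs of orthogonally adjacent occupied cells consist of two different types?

Scan each occupied cell's neighbors to the right and below so each pair is counted once.
From row 0: 1 unlike of 2 pairs (running 1/2).
From row 1: 2 unlike of 3 pairs (running 3/5).
From row 2: 4 unlike of 8 pairs (running 7/13).
From row 3: 2 unlike of 4 pairs (running 9/17).
From row 4: 3 unlike of 6 pairs (running 12/23).
From row 5: 2 unlike of 3 pairs (running 14/26).
Total adjacent occupied pairs: 26; unlike-type pairs: 14.

14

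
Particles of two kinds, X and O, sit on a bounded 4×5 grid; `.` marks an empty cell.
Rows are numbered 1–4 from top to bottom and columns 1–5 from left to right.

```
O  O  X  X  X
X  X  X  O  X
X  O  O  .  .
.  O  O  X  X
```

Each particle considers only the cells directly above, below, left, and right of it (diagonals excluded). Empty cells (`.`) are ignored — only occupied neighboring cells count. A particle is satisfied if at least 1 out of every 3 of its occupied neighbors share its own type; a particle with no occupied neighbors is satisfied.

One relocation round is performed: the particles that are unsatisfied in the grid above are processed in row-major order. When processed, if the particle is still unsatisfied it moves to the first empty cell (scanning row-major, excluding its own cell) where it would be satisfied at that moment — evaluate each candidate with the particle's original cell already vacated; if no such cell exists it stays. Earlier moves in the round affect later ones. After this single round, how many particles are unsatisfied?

0

Initially unsatisfied (in order): (2,4).
  (2,4) → (3,4).
Resulting grid:
O O X X X
X X X . X
X O O O .
. O O X X
All satisfied now.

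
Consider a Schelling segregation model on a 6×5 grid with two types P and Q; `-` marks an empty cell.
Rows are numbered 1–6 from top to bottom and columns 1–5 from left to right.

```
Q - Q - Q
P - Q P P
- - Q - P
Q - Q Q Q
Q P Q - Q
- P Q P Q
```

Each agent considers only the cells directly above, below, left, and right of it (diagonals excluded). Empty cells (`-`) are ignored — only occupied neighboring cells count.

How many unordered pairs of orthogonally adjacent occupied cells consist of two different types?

Scan each occupied cell's neighbors to the right and below so each pair is counted once.
From row 1: 2 unlike of 3 pairs (running 2/3).
From row 2: 1 unlike of 4 pairs (running 3/7).
From row 3: 1 unlike of 2 pairs (running 4/9).
From row 4: 0 unlike of 5 pairs (running 4/14).
From row 5: 2 unlike of 5 pairs (running 6/19).
From row 6: 3 unlike of 3 pairs (running 9/22).
Total adjacent occupied pairs: 22; unlike-type pairs: 9.

9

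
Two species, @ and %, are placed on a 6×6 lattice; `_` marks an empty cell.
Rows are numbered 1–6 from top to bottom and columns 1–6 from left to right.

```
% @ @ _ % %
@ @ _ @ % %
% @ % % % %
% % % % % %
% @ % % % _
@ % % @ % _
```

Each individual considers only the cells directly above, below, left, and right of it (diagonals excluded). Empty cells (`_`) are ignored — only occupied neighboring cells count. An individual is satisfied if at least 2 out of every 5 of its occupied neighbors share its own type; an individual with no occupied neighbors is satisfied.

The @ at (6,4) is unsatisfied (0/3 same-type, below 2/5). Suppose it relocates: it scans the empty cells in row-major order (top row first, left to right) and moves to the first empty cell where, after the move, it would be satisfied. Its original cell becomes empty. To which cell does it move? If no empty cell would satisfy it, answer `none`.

(1,4)

Vacating (6,4). Empty cells in order:
  (1,4): 2/3 same-type → satisfied — stop here.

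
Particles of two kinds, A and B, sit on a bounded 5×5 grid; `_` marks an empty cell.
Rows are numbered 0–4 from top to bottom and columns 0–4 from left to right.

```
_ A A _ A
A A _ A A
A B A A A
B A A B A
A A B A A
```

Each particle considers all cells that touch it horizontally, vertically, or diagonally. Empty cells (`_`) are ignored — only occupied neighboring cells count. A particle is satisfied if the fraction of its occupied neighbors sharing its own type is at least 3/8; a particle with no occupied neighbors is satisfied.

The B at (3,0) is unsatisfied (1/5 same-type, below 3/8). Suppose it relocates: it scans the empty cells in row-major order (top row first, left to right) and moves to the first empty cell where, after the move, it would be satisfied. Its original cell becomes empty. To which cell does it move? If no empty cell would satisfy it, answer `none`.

none

Vacating (3,0). Empty cells in order:
  (0,0): 0/3 same-type → still unsatisfied.
  (0,3): 0/4 same-type → still unsatisfied.
  (1,2): 1/7 same-type → still unsatisfied.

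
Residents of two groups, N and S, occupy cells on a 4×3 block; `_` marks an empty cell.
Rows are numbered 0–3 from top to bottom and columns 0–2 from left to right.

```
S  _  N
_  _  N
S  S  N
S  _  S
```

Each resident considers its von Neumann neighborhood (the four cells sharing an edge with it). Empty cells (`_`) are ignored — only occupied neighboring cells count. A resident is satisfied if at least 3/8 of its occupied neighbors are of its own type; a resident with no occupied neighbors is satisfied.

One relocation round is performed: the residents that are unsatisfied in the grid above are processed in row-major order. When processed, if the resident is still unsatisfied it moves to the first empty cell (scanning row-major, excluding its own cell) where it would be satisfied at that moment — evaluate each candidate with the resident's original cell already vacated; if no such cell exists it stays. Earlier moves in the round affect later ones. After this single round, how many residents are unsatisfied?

Initially unsatisfied (in order): (2,2), (3,2).
  (2,2) → (0,1).
  (3,2): now satisfied by earlier moves; stays.
Resulting grid:
S N N
_ _ N
S S _
S _ S
Unsatisfied now: (0,0).

1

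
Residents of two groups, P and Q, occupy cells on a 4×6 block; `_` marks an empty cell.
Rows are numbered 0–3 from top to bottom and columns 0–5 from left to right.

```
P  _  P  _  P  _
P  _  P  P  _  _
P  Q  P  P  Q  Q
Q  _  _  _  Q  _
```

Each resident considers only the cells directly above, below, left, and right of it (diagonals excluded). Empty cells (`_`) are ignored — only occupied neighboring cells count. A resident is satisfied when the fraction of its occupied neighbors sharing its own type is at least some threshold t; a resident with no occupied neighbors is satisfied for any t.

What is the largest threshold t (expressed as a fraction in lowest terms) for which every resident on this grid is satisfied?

Row 0: (0,0)P 1/1 · (0,2)P 1/1 · (0,4)P — no occupied neighbors
Row 1: (1,0)P 2/2 · (1,2)P 3/3 · (1,3)P 2/2
Row 2: (2,0)P 1/3 · (2,1)Q 0/2 · (2,2)P 2/3 · (2,3)P 2/3 · (2,4)Q 2/3 · (2,5)Q 1/1
Row 3: (3,0)Q 0/1 · (3,4)Q 1/1
The smallest same-type fraction is 0/2 at (2,1), which reduces to 0/1. Any threshold above that leaves this resident unsatisfied.

0/1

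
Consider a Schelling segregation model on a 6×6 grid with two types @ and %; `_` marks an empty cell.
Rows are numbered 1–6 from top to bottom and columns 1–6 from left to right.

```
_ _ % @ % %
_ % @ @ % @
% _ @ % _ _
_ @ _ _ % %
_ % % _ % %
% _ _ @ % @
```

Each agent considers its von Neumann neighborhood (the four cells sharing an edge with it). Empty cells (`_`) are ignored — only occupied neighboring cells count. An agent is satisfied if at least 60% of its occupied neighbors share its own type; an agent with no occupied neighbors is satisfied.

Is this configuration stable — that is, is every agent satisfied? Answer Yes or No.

No

Row 1: (1,3)% 0/2 ✗ · (1,4)@ 1/3 ✗ · (1,5)% 2/3 ✓ · (1,6)% 1/2 ✗
Row 2: (2,2)% 0/1 ✗ · (2,3)@ 2/4 ✗ · (2,4)@ 2/4 ✗ · (2,5)% 1/3 ✗ · (2,6)@ 0/2 ✗
Row 3: (3,1)% 0/0 ✓ · (3,3)@ 1/2 ✗ · (3,4)% 0/2 ✗
Row 4: (4,2)@ 0/1 ✗ · (4,5)% 2/2 ✓ · (4,6)% 2/2 ✓
Row 5: (5,2)% 1/2 ✗ · (5,3)% 1/1 ✓ · (5,5)% 3/3 ✓ · (5,6)% 2/3 ✓
Row 6: (6,1)% 0/0 ✓ · (6,4)@ 0/1 ✗ · (6,5)% 1/3 ✗ · (6,6)@ 0/2 ✗
For instance (1,3) has only 0/2 same-type neighbors, below 3/5.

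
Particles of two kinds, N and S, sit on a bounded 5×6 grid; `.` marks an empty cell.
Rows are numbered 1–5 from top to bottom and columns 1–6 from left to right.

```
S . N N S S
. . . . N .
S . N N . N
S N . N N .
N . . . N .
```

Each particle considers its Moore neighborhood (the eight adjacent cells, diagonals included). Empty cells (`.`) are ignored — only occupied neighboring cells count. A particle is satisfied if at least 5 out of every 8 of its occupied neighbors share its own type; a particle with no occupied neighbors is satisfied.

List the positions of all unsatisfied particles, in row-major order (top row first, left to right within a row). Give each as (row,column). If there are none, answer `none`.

(1,5), (1,6), (2,5), (3,1), (4,1), (4,2), (5,1)

(1,1)S 0/0 ✓
(1,3)N 1/1 ✓
(1,4)N 2/3 ✓
(1,5)S 1/3 ✗
(1,6)S 1/2 ✗
(2,5)N 3/5 ✗
(3,1)S 1/2 ✗
(3,3)N 3/3 ✓
(3,4)N 4/4 ✓
(3,6)N 2/2 ✓
(4,1)S 1/3 ✗
(4,2)N 2/4 ✗
(4,4)N 4/4 ✓
(4,5)N 4/4 ✓
(5,1)N 1/2 ✗
(5,5)N 2/2 ✓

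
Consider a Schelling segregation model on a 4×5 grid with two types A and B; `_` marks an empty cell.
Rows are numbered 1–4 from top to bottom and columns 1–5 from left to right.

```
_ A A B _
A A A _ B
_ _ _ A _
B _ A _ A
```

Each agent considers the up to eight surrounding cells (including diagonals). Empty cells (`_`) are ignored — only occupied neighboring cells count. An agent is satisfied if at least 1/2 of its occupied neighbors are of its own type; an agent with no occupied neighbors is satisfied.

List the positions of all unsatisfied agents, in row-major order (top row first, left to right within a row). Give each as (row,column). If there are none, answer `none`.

(1,2)A 4/4 ok
(1,3)A 3/4 ok
(1,4)B 1/3 unhappy
(2,1)A 2/2 ok
(2,2)A 4/4 ok
(2,3)A 4/5 ok
(2,5)B 1/2 ok
(3,4)A 3/4 ok
(4,1)B 0/0 ok
(4,3)A 1/1 ok
(4,5)A 1/1 ok

(1,4)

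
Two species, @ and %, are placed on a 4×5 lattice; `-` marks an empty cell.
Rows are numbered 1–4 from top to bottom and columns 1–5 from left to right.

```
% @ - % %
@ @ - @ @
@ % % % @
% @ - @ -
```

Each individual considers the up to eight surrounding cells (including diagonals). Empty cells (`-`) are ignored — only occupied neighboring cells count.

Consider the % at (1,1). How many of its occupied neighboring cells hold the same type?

Occupied neighbors of (1,1): (1,2)=@, (2,1)=@, (2,2)=@.
Same type (%): 0 of 3.

0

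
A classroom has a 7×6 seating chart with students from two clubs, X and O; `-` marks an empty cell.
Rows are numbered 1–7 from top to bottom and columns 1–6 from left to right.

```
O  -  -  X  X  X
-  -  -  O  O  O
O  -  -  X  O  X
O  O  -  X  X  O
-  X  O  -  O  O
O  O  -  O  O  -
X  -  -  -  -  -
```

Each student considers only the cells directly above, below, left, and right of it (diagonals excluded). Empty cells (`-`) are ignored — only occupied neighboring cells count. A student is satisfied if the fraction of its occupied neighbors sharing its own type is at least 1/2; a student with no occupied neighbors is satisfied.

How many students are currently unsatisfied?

Row 1: (1,1)O 0/0 satisfied · (1,4)X 1/2 satisfied · (1,5)X 2/3 satisfied · (1,6)X 1/2 satisfied
Row 2: (2,4)O 1/3 not · (2,5)O 3/4 satisfied · (2,6)O 1/3 not
Row 3: (3,1)O 1/1 satisfied · (3,4)X 1/3 not · (3,5)O 1/4 not · (3,6)X 0/3 not
Row 4: (4,1)O 2/2 satisfied · (4,2)O 1/2 satisfied · (4,4)X 2/2 satisfied · (4,5)X 1/4 not · (4,6)O 1/3 not
Row 5: (5,2)X 0/3 not · (5,3)O 0/1 not · (5,5)O 2/3 satisfied · (5,6)O 2/2 satisfied
Row 6: (6,1)O 1/2 satisfied · (6,2)O 1/2 satisfied · (6,4)O 1/1 satisfied · (6,5)O 2/2 satisfied
Row 7: (7,1)X 0/1 not
Unsatisfied: (2,4), (2,6), (3,4), (3,5), (3,6), (4,5), (4,6), (5,2), (5,3), (7,1) — 10 in total.

10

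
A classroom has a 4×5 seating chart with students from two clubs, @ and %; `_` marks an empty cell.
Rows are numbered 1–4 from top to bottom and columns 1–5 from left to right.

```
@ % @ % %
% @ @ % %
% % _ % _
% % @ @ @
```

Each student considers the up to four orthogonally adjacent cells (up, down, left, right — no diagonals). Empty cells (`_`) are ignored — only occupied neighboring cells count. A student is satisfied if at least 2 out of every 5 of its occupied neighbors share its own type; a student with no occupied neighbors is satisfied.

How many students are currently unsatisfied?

(1,1)@ 0/2 ✗
(1,2)% 0/3 ✗
(1,3)@ 1/3 ✗
(1,4)% 2/3 ✓
(1,5)% 2/2 ✓
(2,1)% 1/3 ✗
(2,2)@ 1/4 ✗
(2,3)@ 2/3 ✓
(2,4)% 3/4 ✓
(2,5)% 2/2 ✓
(3,1)% 3/3 ✓
(3,2)% 2/3 ✓
(3,4)% 1/2 ✓
(4,1)% 2/2 ✓
(4,2)% 2/3 ✓
(4,3)@ 1/2 ✓
(4,4)@ 2/3 ✓
(4,5)@ 1/1 ✓
Unsatisfied: (1,1), (1,2), (1,3), (2,1), (2,2) — 5 in total.

5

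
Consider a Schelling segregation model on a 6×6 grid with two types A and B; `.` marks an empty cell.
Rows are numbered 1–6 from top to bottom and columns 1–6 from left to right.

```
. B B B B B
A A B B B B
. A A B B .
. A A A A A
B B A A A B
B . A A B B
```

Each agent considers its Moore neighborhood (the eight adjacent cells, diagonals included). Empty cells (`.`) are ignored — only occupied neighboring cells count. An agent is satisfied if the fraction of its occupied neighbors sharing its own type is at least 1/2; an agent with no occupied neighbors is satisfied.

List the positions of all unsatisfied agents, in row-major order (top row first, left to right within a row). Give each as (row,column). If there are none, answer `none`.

Row 1: (1,2)B 2/4 satisfied · (1,3)B 4/5 satisfied · (1,4)B 5/5 satisfied · (1,5)B 5/5 satisfied · (1,6)B 3/3 satisfied
Row 2: (2,1)A 2/3 satisfied · (2,2)A 3/6 satisfied · (2,3)B 5/8 satisfied · (2,4)B 7/8 satisfied · (2,5)B 7/7 satisfied · (2,6)B 4/4 satisfied
Row 3: (3,2)A 5/6 satisfied · (3,3)A 5/8 satisfied · (3,4)B 4/8 satisfied · (3,5)B 4/7 satisfied
Row 4: (4,2)A 4/6 satisfied · (4,3)A 6/8 satisfied · (4,4)A 6/8 satisfied · (4,5)A 4/7 satisfied · (4,6)A 2/4 satisfied
Row 5: (5,1)B 2/3 satisfied · (5,2)B 2/6 not · (5,3)A 6/7 satisfied · (5,4)A 7/8 satisfied · (5,5)A 5/8 satisfied · (5,6)B 2/5 not
Row 6: (6,1)B 2/2 satisfied · (6,3)A 3/4 satisfied · (6,4)A 4/5 satisfied · (6,5)B 2/5 not · (6,6)B 2/3 satisfied

(5,2), (5,6), (6,5)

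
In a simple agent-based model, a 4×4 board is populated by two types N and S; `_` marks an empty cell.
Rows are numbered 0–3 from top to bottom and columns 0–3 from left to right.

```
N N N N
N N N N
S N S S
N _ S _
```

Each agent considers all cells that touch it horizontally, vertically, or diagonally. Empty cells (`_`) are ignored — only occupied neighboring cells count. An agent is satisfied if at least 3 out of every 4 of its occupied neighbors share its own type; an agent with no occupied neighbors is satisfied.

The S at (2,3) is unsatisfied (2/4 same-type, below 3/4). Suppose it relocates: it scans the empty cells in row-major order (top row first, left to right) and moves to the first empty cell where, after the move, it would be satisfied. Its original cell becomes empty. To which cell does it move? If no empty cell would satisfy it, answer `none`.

(3,3)

Vacating (2,3). Empty cells in order:
  (3,1): 3/5 same-type → still unsatisfied.
  (3,3): 2/2 same-type → satisfied — stop here.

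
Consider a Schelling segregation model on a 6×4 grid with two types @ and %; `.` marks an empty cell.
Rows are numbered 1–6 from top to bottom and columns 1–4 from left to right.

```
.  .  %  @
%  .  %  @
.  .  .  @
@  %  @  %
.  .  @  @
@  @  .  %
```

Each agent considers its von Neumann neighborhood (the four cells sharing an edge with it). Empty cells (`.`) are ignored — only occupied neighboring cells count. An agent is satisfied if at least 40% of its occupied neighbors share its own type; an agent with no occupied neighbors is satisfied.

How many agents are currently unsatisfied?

(1,3)% 1/2 ok
(1,4)@ 1/2 ok
(2,1)% 0/0 ok
(2,3)% 1/2 ok
(2,4)@ 2/3 ok
(3,4)@ 1/2 ok
(4,1)@ 0/1 unhappy
(4,2)% 0/2 unhappy
(4,3)@ 1/3 unhappy
(4,4)% 0/3 unhappy
(5,3)@ 2/2 ok
(5,4)@ 1/3 unhappy
(6,1)@ 1/1 ok
(6,2)@ 1/1 ok
(6,4)% 0/1 unhappy
Unsatisfied: (4,1), (4,2), (4,3), (4,4), (5,4), (6,4) — 6 in total.

6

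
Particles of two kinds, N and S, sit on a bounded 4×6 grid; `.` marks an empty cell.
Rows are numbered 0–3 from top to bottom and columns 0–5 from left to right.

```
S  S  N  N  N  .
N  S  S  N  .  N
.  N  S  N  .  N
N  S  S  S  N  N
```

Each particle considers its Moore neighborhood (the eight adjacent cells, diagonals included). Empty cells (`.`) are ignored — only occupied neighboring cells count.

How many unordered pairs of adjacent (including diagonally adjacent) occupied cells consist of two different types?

Scan each occupied cell's neighbors to the right and below (and the two forward diagonals) so each pair is counted once.
From row 0: 6 unlike of 16 pairs (running 6/16).
From row 1: 6 unlike of 12 pairs (running 12/28).
From row 2: 6 unlike of 13 pairs (running 18/41).
From row 3: 2 unlike of 5 pairs (running 20/46).
Total adjacent occupied pairs: 46; unlike-type pairs: 20.

20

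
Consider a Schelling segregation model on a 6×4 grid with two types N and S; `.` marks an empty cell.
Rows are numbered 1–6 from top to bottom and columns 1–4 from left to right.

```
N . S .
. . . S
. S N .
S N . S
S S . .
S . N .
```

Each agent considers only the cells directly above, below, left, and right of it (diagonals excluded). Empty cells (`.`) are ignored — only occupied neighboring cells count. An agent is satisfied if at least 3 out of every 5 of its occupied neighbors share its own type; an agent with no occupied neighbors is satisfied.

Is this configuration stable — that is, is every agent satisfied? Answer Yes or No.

No

(1,1)N 0/0 satisfied
(1,3)S 0/0 satisfied
(2,4)S 0/0 satisfied
(3,2)S 0/2 not
(3,3)N 0/1 not
(4,1)S 1/2 not
(4,2)N 0/3 not
(4,4)S 0/0 satisfied
(5,1)S 3/3 satisfied
(5,2)S 1/2 not
(6,1)S 1/1 satisfied
(6,3)N 0/0 satisfied
For instance (3,2) has only 0/2 same-type neighbors, below 3/5.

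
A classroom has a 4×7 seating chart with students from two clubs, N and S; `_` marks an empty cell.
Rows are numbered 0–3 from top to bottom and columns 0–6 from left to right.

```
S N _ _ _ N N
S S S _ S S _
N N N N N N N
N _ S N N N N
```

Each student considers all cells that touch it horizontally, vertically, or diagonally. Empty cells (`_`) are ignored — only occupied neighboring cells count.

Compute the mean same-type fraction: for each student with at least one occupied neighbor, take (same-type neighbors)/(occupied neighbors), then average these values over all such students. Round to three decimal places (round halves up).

0.540

(0,0)S 2/3
(0,1)N 0/4
(0,5)N 1/3
(0,6)N 1/2
(1,0)S 2/5
(1,1)S 3/7
(1,2)S 1/5
(1,4)S 1/5
(1,5)S 1/6
(2,0)N 2/4
(2,1)N 3/7
(2,2)N 3/6
(2,3)N 4/7
(2,4)N 5/7
(2,5)N 5/7
(2,6)N 3/4
(3,0)N 2/2
(3,2)S 0/4
(3,3)N 4/5
(3,4)N 5/5
(3,5)N 5/5
(3,6)N 3/3
Sum over 22 students: 2/3 + 0/4 + 1/3 + 1/2 + 2/5 + 3/7 + 1/5 + 1/5 + 1/6 + 2/4 + 3/7 + 3/6 + 4/7 + 5/7 + 5/7 + 3/4 + 2/2 + 0/4 + 4/5 + 5/5 + 5/5 + 3/3 = 4987/420; mean = 4987/420 ÷ 22 = 4987/9240 = 0.539718… → 0.540.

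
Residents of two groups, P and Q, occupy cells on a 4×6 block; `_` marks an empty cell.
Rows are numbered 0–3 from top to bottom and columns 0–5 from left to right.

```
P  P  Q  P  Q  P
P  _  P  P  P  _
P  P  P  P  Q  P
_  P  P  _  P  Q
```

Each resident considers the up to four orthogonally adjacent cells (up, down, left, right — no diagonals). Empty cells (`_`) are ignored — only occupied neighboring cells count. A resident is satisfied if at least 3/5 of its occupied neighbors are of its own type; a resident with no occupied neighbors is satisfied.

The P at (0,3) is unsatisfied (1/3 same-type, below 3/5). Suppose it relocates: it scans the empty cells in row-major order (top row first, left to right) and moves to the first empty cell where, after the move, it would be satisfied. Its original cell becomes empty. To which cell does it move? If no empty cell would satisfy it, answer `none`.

Vacating (0,3). Empty cells in order:
  (1,1): 4/4 same-type → satisfied — stop here.

(1,1)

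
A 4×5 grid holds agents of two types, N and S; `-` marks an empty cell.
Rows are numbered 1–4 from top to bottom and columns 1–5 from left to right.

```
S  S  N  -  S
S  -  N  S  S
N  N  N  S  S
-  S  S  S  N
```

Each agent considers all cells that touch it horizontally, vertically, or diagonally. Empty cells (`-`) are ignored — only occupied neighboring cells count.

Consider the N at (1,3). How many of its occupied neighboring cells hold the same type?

Occupied neighbors of (1,3): (1,2)=S, (2,3)=N, (2,4)=S.
Same type (N): 1 of 3.

1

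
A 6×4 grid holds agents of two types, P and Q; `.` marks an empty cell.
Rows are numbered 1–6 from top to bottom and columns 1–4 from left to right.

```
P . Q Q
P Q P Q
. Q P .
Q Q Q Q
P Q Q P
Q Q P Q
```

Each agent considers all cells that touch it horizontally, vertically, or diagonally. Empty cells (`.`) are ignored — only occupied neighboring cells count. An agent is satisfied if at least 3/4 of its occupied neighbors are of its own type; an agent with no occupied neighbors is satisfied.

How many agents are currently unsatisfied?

Row 1: (1,1)P 1/2 unhappy · (1,3)Q 3/4 ok · (1,4)Q 2/3 unhappy
Row 2: (2,1)P 1/3 unhappy · (2,2)Q 2/6 unhappy · (2,3)P 1/6 unhappy · (2,4)Q 2/4 unhappy
Row 3: (3,2)Q 4/7 unhappy · (3,3)P 1/7 unhappy
Row 4: (4,1)Q 3/4 ok · (4,2)Q 5/7 unhappy · (4,3)Q 5/7 unhappy · (4,4)Q 2/4 unhappy
Row 5: (5,1)P 0/5 unhappy · (5,2)Q 6/8 ok · (5,3)Q 6/8 ok · (5,4)P 1/5 unhappy
Row 6: (6,1)Q 2/3 unhappy · (6,2)Q 3/5 unhappy · (6,3)P 1/5 unhappy · (6,4)Q 1/3 unhappy
Unsatisfied: (1,1), (1,4), (2,1), (2,2), (2,3), (2,4), (3,2), (3,3), (4,2), (4,3), (4,4), (5,1), (5,4), (6,1), (6,2), (6,3), (6,4) — 17 in total.

17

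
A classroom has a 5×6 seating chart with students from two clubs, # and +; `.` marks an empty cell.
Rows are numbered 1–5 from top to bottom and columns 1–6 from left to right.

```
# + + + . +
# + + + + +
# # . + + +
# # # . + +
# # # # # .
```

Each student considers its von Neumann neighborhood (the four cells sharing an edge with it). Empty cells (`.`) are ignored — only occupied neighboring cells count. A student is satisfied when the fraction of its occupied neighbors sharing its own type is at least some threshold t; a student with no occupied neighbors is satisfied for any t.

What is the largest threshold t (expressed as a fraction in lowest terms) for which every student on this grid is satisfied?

1/2

Row 1: (1,1)# 1/2 · (1,2)+ 2/3 · (1,3)+ 3/3 · (1,4)+ 2/2 · (1,6)+ 1/1
Row 2: (2,1)# 2/3 · (2,2)+ 2/4 · (2,3)+ 3/3 · (2,4)+ 4/4 · (2,5)+ 3/3 · (2,6)+ 3/3
Row 3: (3,1)# 3/3 · (3,2)# 2/3 · (3,4)+ 2/2 · (3,5)+ 4/4 · (3,6)+ 3/3
Row 4: (4,1)# 3/3 · (4,2)# 4/4 · (4,3)# 2/2 · (4,5)+ 2/3 · (4,6)+ 2/2
Row 5: (5,1)# 2/2 · (5,2)# 3/3 · (5,3)# 3/3 · (5,4)# 2/2 · (5,5)# 1/2
The smallest same-type fraction is 1/2 at (1,1), which reduces to 1/2. Any threshold above that leaves this student unsatisfied.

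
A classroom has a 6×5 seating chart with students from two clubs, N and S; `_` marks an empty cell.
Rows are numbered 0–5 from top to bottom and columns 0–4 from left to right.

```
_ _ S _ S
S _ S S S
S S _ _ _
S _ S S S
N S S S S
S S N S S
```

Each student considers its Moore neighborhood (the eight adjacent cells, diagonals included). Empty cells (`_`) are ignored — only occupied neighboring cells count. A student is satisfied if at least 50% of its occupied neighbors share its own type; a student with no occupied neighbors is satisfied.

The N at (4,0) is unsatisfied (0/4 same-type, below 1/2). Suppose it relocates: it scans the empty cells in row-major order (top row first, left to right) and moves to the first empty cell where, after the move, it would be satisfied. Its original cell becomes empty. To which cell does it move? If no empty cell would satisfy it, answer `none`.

none

Vacating (4,0). Empty cells in order:
  (0,0): 0/1 same-type → still unsatisfied.
  (0,1): 0/3 same-type → still unsatisfied.
  (0,3): 0/5 same-type → still unsatisfied.
  (1,1): 0/5 same-type → still unsatisfied.
  (2,2): 0/5 same-type → still unsatisfied.
  (2,3): 0/6 same-type → still unsatisfied.
  (2,4): 0/4 same-type → still unsatisfied.
  (3,1): 0/6 same-type → still unsatisfied.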